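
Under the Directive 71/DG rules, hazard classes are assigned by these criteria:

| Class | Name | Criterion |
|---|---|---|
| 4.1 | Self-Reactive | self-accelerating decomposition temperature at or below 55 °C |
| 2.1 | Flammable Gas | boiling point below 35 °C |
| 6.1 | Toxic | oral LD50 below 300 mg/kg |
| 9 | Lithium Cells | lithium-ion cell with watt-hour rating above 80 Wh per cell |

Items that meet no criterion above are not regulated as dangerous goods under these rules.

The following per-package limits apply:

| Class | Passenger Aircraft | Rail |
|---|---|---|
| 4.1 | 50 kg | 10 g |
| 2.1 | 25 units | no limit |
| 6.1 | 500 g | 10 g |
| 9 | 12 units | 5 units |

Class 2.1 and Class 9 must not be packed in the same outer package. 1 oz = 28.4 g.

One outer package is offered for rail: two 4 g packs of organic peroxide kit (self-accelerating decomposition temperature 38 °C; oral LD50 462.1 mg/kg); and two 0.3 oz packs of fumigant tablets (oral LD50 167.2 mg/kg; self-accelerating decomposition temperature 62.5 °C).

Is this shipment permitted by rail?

Organic peroxide kit: self-accelerating decomposition temperature 38 °C ≤ 55 °C → Class 4.1 (Self-Reactive).
Fumigant tablets: oral LD50 167.2 mg/kg < 300 mg/kg → Class 6.1 (Toxic).
Class 4.1 quantity: two 4 g packs = 8 g.
That is within the Class 4.1 rail limit of 10 g.
Class 6.1 quantity: two 0.3 oz packs = 17.04 g.
That exceeds the Class 6.1 rail limit of 10 g.
The segregation rule (Class 2.1 with Class 9) does not apply to Class 4.1 with Class 6.1.

No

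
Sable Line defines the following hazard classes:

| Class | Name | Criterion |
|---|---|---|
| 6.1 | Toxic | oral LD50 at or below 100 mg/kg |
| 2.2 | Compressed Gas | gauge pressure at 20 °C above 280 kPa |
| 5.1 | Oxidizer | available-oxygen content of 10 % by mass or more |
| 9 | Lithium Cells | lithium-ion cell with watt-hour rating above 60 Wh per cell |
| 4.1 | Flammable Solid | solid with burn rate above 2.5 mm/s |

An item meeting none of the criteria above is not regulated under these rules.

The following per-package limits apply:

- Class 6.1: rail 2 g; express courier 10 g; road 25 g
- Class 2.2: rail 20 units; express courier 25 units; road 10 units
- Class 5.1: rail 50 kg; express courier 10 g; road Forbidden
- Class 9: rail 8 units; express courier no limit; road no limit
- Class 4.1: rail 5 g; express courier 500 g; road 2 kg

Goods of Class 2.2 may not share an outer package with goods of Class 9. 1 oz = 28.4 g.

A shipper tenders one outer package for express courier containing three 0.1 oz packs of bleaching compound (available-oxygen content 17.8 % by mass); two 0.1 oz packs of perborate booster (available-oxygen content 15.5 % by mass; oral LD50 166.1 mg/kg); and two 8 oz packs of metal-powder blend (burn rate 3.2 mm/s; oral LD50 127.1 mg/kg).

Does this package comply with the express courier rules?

No

The bleaching compound has available-oxygen content 17.8 % by mass, which is ≥ 10 % by mass, so it is Class 5.1 (Oxidizer).
The perborate booster has available-oxygen content 15.5 % by mass, which is ≥ 10 % by mass, so it is Class 5.1 (Oxidizer).
Burn rate 3.2 mm/s meets the Class 4.1 criterion (Flammable Solid), so the metal-powder blend is Class 4.1.
Total Class 5.1: (three 0.1 oz packs = 8.52 g) + (two 0.1 oz packs = 5.68 g) = 14.2 g.
14.2 g exceeds the express courier limit of 10 g for Class 5.1.
Class 4.1 quantity: two 8 oz packs = 454.4 g.
That is within the Class 4.1 express courier limit of 500 g.
The segregation rule (Class 2.2 with Class 9) does not apply to Class 5.1 with Class 4.1.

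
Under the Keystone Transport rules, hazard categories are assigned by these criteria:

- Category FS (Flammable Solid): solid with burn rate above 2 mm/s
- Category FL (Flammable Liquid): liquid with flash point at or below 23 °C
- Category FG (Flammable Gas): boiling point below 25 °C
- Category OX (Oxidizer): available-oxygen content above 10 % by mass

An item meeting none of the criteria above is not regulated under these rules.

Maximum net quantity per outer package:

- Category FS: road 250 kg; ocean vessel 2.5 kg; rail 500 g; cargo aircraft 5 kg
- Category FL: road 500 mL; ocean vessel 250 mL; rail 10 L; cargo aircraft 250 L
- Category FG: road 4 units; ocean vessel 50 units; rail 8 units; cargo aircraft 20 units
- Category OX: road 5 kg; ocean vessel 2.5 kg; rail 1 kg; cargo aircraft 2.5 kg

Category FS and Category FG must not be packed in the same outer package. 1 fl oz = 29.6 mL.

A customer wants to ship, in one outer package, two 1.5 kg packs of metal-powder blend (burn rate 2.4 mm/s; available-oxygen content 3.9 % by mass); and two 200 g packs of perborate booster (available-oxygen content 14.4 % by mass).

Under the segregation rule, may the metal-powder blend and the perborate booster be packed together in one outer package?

With burn rate 2.4 mm/s (> 2 mm/s), the metal-powder blend falls in Category FS.
Available-oxygen content 14.4 % by mass meets the Category OX criterion (Oxidizer), so the perborate booster is Category OX.
No segregation rule bars Category FS with Category OX.

Yes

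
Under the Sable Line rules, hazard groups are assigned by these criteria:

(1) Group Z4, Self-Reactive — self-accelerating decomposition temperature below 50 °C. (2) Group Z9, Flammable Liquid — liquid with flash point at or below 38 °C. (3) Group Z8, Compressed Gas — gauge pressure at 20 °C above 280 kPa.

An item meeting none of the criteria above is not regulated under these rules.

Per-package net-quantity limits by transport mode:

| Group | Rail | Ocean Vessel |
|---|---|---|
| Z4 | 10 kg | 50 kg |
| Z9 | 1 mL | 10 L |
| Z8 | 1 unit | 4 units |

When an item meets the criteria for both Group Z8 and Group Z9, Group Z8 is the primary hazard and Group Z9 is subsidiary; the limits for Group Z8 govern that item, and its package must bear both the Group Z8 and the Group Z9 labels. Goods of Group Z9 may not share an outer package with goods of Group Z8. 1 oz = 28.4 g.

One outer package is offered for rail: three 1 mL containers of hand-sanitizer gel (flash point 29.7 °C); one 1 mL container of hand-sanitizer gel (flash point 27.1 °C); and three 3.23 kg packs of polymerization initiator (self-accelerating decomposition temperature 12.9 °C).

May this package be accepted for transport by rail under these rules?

No

Hand-sanitizer gel: flash point 29.7 °C ≤ 38 °C → Group Z9 (Flammable Liquid).
Flash point 27.1 °C meets the Group Z9 criterion (Flammable Liquid), so the hand-sanitizer gel is Group Z9.
Polymerization initiator: self-accelerating decomposition temperature 12.9 °C < 50 °C → Group Z4 (Self-Reactive).
Total Group Z9: (three 1 mL containers = 3 mL) + 1 mL = 4 mL.
4 mL > 1 mL (rail limit, Group Z9) — over the limit.
Group Z4 quantity: three 3.23 kg packs = 9.69 kg.
9.69 kg is within the rail limit of 10 kg for Group Z4.
The segregation rule (Group Z9 with Group Z8) does not apply to Group Z9 with Group Z4.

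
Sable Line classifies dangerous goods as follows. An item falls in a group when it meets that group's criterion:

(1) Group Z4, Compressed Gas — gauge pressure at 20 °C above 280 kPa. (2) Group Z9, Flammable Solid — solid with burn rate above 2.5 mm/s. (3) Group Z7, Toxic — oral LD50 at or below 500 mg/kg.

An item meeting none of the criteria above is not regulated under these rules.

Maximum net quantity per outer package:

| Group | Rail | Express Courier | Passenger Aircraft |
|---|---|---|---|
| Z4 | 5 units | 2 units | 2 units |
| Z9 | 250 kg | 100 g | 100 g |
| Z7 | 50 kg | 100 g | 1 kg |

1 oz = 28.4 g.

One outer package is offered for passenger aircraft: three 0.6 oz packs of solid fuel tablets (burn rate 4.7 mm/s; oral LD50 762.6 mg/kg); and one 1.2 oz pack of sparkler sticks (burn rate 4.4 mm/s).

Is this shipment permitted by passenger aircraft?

Solid fuel tablets: burn rate 4.7 mm/s > 2.5 mm/s → Group Z9 (Flammable Solid).
With burn rate 4.4 mm/s (> 2.5 mm/s), the sparkler sticks fall in Group Z9.
Group Z9 net quantity: (three 0.6 oz packs = 51.12 g) + (one 1.2 oz pack = 34.08 g) = 85.2 g.
85.2 g is within the passenger aircraft limit of 100 g for Group Z9.

Yes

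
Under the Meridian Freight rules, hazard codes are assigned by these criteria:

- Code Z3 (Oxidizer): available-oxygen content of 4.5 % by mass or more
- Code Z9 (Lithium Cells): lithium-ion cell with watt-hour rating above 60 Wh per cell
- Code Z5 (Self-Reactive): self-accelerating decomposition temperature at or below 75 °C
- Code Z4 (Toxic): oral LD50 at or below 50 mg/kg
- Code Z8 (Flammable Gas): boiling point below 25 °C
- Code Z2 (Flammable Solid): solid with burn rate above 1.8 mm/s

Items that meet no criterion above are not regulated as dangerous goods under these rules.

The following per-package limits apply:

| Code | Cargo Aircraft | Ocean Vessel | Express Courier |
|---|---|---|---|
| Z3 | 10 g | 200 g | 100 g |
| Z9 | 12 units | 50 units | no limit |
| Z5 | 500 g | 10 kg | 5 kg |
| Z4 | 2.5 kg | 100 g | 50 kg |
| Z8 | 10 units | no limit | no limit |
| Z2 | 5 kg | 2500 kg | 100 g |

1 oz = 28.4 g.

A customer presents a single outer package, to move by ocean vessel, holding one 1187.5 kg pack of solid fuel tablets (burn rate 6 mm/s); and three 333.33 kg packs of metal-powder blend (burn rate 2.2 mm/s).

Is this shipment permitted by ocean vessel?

Burn rate 6 mm/s meets the Code Z2 criterion (Flammable Solid), so the solid fuel tablets are Code Z2.
Burn rate 2.2 mm/s meets the Code Z2 criterion (Flammable Solid), so the metal-powder blend is Code Z2.
Code Z2 net quantity: 1187.5 kg + (three 333.33 kg packs = 999.99 kg) = 2187.49 kg.
That is within the Code Z2 ocean vessel limit of 2500 kg.

Yes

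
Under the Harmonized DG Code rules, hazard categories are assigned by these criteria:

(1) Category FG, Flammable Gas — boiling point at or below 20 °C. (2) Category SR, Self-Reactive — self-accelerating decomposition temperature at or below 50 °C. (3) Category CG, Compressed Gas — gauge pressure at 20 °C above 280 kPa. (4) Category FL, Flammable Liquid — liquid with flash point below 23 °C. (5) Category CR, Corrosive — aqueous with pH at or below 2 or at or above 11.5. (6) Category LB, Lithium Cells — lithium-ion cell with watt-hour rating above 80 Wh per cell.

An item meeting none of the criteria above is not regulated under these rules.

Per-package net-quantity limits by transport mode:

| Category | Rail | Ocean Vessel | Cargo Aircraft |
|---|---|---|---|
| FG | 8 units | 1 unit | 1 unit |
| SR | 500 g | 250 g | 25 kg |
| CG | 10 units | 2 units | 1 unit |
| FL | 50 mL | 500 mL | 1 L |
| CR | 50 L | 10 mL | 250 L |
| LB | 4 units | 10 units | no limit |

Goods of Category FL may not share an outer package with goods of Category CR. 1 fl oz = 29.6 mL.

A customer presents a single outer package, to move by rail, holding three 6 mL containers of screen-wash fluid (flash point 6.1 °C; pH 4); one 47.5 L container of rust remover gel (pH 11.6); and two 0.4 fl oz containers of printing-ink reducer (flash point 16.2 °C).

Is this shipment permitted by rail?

No

Screen-wash fluid: flash point 6.1 °C < 23 °C → Category FL (Flammable Liquid).
With pH 11.6 (≥ 11.5), the rust remover gel falls in Category CR.
Printing-ink reducer: flash point 16.2 °C < 23 °C → Category FL (Flammable Liquid).
Total Category FL: (three 6 mL containers = 18 mL) + (two 0.4 fl oz containers = 23.68 mL) = 41.68 mL.
That is within the Category FL rail limit of 50 mL.
Category CR quantity: 47.5 L.
That is within the Category CR rail limit of 50 L.
Category FL and Category CR may not share an outer package.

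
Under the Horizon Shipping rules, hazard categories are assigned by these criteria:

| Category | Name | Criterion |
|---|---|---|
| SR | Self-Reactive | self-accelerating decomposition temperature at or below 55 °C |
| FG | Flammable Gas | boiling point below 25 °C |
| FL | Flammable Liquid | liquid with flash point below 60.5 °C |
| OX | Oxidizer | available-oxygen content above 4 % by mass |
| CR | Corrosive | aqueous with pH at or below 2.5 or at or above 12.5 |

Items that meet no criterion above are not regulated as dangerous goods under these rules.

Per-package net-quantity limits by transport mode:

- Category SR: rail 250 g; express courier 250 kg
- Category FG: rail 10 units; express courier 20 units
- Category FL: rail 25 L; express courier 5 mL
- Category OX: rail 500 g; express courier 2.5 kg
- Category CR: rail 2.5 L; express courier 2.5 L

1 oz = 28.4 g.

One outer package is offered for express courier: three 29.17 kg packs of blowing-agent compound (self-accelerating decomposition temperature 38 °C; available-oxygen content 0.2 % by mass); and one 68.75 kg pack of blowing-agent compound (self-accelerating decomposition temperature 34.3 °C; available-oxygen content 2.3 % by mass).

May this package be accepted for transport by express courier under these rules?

Yes

Self-accelerating decomposition temperature 38 °C meets the Category SR criterion (Self-Reactive), so the blowing-agent compound is Category SR.
Self-accelerating decomposition temperature 34.3 °C meets the Category SR criterion (Self-Reactive), so the blowing-agent compound is Category SR.
Total Category SR: (three 29.17 kg packs = 87.51 kg) + 68.75 kg = 156.26 kg.
156.26 kg ≤ 250 kg (express courier limit, Category SR) — within limit.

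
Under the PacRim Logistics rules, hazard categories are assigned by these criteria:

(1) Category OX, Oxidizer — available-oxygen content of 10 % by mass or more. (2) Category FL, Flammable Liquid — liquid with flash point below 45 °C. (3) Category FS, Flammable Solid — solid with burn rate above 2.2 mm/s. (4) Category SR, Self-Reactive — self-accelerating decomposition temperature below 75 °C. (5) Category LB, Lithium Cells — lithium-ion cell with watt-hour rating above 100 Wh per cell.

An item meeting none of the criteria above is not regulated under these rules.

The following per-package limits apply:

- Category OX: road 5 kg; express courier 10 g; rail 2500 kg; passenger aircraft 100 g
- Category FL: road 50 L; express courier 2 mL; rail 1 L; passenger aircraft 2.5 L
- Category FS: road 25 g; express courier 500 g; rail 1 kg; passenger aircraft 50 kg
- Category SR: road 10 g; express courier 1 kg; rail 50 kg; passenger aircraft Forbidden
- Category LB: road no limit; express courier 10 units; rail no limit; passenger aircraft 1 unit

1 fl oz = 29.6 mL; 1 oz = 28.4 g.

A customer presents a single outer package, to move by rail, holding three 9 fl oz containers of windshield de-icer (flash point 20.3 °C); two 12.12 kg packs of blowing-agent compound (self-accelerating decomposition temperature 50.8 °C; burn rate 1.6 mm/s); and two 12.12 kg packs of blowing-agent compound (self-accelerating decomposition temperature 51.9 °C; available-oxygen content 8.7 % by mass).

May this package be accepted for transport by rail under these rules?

Windshield de-icer: flash point 20.3 °C < 45 °C → Category FL (Flammable Liquid).
With self-accelerating decomposition temperature 50.8 °C (< 75 °C), the blowing-agent compound falls in Category SR.
With self-accelerating decomposition temperature 51.9 °C (< 75 °C), the blowing-agent compound falls in Category SR.
Total Category SR: (two 12.12 kg packs = 24.24 kg) + (two 12.12 kg packs = 24.24 kg) = 48.48 kg.
48.48 kg is within the rail limit of 50 kg for Category SR.
Category FL quantity: three 9 fl oz containers = 799.2 mL.
799.2 mL is within the rail limit of 1 L for Category FL.
Every hazard category is within its rail limit and no segregation rule is violated.

Yes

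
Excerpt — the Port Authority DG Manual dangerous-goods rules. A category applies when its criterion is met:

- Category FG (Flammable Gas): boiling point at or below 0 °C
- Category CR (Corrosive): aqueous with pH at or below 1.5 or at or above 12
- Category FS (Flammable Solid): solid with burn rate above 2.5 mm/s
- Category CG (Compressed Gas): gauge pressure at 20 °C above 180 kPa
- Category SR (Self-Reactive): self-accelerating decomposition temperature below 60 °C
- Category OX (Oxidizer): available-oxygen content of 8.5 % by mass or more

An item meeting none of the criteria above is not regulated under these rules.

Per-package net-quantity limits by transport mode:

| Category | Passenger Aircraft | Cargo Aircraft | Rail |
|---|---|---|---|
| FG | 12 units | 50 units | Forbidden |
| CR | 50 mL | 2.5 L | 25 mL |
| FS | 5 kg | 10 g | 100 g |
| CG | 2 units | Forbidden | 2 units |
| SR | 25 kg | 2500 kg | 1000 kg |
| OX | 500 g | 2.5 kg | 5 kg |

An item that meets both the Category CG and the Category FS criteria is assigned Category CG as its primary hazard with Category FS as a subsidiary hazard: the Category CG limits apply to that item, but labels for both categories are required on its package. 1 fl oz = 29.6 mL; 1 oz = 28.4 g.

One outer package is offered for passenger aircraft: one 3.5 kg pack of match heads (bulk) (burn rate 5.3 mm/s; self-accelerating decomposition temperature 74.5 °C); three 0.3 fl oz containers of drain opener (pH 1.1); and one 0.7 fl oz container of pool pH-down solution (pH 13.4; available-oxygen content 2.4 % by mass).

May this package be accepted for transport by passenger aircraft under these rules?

Burn rate 5.3 mm/s meets the Category FS criterion (Flammable Solid), so the match heads (bulk) are Category FS.
The drain opener has pH 1.1, which is ≤ 1.5, so it is Category CR (Corrosive).
With pH 13.4 (≥ 12), the pool pH-down solution falls in Category CR.
Total Category CR: (three 0.3 fl oz containers = 26.64 mL) + (one 0.7 fl oz container = 20.72 mL) = 47.36 mL.
That is within the Category CR passenger aircraft limit of 50 mL.
Category FS quantity: 3.5 kg.
3.5 kg ≤ 5 kg (passenger aircraft limit, Category FS) — within limit.
Every hazard category is within its passenger aircraft limit and no segregation rule is violated.

Yes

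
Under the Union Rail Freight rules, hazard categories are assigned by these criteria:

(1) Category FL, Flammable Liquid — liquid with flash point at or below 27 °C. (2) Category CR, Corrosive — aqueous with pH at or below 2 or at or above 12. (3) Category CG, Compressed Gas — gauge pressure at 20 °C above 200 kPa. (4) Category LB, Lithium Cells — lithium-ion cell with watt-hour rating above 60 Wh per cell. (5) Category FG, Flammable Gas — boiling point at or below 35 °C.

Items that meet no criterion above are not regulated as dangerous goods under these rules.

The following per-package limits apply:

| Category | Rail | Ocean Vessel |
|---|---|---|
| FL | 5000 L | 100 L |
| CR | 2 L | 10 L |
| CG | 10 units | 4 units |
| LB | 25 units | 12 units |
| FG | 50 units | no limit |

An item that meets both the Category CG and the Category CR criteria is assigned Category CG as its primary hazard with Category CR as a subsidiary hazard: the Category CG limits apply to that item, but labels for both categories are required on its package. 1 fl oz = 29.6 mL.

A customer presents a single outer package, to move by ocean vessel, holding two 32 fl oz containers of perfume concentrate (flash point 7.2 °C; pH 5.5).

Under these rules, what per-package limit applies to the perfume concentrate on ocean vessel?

The perfume concentrate has flash point 7.2 °C, which is ≤ 27 °C, so it is Category FL (Flammable Liquid).
The ocean vessel limit for Category FL is 100 L.

100 L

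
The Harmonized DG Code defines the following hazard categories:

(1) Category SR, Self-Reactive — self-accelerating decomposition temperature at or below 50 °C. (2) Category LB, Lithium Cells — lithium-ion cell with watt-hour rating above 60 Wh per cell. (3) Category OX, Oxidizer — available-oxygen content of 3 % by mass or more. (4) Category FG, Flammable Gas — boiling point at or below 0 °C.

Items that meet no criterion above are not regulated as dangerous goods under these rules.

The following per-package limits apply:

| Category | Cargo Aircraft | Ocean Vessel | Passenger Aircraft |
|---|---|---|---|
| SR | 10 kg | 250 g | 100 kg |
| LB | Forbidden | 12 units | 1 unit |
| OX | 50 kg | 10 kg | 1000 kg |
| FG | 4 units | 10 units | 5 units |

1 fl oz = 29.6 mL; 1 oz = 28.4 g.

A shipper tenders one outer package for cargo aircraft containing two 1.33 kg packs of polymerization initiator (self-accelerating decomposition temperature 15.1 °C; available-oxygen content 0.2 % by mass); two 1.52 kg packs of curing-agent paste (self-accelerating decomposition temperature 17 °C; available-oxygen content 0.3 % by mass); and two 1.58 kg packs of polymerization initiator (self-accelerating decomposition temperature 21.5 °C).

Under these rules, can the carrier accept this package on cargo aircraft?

Self-accelerating decomposition temperature 15.1 °C meets the Category SR criterion (Self-Reactive), so the polymerization initiator is Category SR.
Self-accelerating decomposition temperature 17 °C meets the Category SR criterion (Self-Reactive), so the curing-agent paste is Category SR.
Polymerization initiator: self-accelerating decomposition temperature 21.5 °C ≤ 50 °C → Category SR (Self-Reactive).
Total Category SR: (two 1.33 kg packs = 2.66 kg) + (two 1.52 kg packs = 3.04 kg) + (two 1.58 kg packs = 3.16 kg) = 8.86 kg.
8.86 kg is within the cargo aircraft limit of 10 kg for Category SR.

Yes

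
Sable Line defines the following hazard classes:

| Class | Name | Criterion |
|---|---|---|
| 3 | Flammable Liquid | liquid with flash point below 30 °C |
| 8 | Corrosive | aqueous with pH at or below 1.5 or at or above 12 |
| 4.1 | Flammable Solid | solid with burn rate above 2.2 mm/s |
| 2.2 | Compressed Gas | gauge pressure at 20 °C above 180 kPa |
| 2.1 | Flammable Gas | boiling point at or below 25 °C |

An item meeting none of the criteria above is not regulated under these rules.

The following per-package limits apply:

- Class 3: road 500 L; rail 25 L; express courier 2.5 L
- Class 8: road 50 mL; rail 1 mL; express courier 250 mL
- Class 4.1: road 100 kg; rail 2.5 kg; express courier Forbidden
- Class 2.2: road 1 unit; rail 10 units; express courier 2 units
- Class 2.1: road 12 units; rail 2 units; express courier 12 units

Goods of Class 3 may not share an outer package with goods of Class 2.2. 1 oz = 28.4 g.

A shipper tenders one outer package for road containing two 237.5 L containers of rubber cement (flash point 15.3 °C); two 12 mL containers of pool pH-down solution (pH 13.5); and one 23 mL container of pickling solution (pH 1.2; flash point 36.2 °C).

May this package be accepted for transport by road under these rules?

Flash point 15.3 °C meets the Class 3 criterion (Flammable Liquid), so the rubber cement is Class 3.
Pool pH-down solution: pH 13.5 ≥ 12 → Class 8 (Corrosive).
Pickling solution: pH 1.2 ≤ 1.5 → Class 8 (Corrosive).
Total Class 8: (two 12 mL containers = 24 mL) + 23 mL = 47 mL.
47 mL is within the road limit of 50 mL for Class 8.
Class 3 quantity: two 237.5 L containers = 475 L.
475 L ≤ 500 L (road limit, Class 3) — within limit.
The segregation rule (Class 3 with Class 2.2) does not apply to Class 8 with Class 3.
Every hazard class is within its road limit and no segregation rule is violated.

Yes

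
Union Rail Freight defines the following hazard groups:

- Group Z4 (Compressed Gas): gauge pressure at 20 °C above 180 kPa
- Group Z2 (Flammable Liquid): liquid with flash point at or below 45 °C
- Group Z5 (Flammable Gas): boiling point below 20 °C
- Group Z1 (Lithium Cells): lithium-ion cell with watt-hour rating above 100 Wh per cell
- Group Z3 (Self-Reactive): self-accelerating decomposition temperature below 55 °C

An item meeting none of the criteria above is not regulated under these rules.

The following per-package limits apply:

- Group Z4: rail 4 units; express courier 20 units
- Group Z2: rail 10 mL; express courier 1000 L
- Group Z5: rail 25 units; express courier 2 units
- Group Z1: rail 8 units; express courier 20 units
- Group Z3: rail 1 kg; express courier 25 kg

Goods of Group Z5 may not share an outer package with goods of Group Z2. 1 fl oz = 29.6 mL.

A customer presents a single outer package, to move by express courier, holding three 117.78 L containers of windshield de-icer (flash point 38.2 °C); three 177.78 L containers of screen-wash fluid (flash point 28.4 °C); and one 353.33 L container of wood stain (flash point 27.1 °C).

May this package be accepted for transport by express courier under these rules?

The windshield de-icer has flash point 38.2 °C, which is ≤ 45 °C, so it is Group Z2 (Flammable Liquid).
With flash point 28.4 °C (≤ 45 °C), the screen-wash fluid falls in Group Z2.
Wood stain: flash point 27.1 °C ≤ 45 °C → Group Z2 (Flammable Liquid).
Group Z2 net quantity: (three 117.78 L containers = 353.34 L) + (three 177.78 L containers = 533.34 L) + 353.33 L = 1240.01 L.
1240.01 L > 1000 L (express courier limit, Group Z2) — over the limit.

No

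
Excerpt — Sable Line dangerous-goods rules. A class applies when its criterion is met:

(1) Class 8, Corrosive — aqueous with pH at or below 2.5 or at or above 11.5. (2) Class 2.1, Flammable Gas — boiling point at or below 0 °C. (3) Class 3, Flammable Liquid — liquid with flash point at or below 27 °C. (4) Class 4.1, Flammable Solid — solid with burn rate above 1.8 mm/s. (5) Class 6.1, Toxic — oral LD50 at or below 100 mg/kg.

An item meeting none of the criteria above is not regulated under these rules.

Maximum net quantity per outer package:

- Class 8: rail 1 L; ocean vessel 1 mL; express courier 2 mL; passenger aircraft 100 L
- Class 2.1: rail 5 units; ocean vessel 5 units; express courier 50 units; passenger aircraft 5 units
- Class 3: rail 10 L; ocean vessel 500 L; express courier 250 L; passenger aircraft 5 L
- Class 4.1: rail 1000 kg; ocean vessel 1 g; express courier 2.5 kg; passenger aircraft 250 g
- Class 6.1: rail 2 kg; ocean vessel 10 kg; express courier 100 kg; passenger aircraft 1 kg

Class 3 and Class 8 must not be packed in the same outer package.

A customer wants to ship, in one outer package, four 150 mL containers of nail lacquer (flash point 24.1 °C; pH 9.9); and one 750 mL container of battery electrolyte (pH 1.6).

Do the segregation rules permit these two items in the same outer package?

Nail lacquer: flash point 24.1 °C ≤ 27 °C → Class 3 (Flammable Liquid).
With pH 1.6 (≤ 2.5), the battery electrolyte falls in Class 8.
Class 3 and Class 8 may not share an outer package.

No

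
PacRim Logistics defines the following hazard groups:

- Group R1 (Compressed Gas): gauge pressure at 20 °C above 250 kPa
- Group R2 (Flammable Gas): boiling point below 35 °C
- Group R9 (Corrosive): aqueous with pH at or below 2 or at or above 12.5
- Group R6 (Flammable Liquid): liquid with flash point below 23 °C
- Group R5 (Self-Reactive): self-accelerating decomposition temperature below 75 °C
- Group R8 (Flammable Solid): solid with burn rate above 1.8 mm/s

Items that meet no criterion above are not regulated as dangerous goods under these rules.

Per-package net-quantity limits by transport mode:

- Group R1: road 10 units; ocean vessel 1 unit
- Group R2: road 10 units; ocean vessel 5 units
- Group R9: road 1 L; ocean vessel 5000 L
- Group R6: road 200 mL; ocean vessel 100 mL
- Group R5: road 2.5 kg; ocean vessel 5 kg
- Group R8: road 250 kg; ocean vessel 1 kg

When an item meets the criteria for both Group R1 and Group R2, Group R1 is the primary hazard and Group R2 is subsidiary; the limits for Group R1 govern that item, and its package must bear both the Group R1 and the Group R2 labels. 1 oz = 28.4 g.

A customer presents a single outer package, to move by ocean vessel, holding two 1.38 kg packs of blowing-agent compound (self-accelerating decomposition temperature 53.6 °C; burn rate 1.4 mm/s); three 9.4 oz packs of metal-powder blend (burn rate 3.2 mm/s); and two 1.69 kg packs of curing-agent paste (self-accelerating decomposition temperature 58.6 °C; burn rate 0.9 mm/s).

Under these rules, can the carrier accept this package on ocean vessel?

With self-accelerating decomposition temperature 53.6 °C (< 75 °C), the blowing-agent compound falls in Group R5.
The metal-powder blend has burn rate 3.2 mm/s, which is > 1.8 mm/s, so it is Group R8 (Flammable Solid).
With self-accelerating decomposition temperature 58.6 °C (< 75 °C), the curing-agent paste falls in Group R5.
Total Group R5: (two 1.38 kg packs = 2.76 kg) + (two 1.69 kg packs = 3.38 kg) = 6.14 kg.
6.14 kg exceeds the ocean vessel limit of 5 kg for Group R5.
Group R8 quantity: three 9.4 oz packs = 800.88 g.
That is within the Group R8 ocean vessel limit of 1 kg.

No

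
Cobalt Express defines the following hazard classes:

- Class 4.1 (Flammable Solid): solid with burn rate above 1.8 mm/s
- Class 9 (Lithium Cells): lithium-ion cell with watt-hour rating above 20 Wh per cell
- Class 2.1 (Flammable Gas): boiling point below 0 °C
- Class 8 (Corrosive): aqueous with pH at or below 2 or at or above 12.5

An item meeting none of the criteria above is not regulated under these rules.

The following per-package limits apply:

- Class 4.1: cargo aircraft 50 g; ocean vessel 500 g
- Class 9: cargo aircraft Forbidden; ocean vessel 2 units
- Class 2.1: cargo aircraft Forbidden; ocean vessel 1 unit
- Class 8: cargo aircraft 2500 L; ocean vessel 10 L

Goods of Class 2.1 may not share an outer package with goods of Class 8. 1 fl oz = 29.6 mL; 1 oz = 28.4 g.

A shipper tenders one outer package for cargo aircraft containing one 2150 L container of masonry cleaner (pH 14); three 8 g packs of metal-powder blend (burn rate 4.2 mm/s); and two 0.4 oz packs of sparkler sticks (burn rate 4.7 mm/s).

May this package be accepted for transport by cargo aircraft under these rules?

Yes

With pH 14 (≥ 12.5), the masonry cleaner falls in Class 8.
The metal-powder blend has burn rate 4.2 mm/s, which is > 1.8 mm/s, so it is Class 4.1 (Flammable Solid).
Burn rate 4.7 mm/s meets the Class 4.1 criterion (Flammable Solid), so the sparkler sticks are Class 4.1.
Total Class 4.1: (three 8 g packs = 24 g) + (two 0.4 oz packs = 22.72 g) = 46.72 g.
46.72 g is within the cargo aircraft limit of 50 g for Class 4.1.
Class 8 quantity: 2150 L.
2150 L is within the cargo aircraft limit of 2500 L for Class 8.
The segregation rule (Class 2.1 with Class 8) does not apply to Class 4.1 with Class 8.
Every hazard class is within its cargo aircraft limit and no segregation rule is violated.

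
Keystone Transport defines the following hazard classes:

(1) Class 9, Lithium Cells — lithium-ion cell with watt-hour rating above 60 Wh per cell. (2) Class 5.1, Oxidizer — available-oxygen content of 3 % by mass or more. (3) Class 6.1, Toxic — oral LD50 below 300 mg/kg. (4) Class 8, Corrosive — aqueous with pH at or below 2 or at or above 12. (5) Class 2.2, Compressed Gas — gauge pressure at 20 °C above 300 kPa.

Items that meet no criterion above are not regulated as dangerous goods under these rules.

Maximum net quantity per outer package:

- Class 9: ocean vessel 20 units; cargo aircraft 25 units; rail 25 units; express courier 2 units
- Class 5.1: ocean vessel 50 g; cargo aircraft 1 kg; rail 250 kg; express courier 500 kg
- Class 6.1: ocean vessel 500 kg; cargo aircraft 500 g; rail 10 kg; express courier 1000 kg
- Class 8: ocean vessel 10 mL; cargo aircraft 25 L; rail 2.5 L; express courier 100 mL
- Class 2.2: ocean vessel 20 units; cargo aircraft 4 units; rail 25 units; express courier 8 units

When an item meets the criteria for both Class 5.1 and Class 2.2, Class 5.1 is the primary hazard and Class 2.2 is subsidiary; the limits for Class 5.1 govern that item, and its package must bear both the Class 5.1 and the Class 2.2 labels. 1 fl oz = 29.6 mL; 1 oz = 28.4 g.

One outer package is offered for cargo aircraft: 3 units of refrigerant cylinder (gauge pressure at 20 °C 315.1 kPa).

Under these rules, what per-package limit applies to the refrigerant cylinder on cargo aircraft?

4 units

Gauge pressure at 20 °C 315.1 kPa meets the Class 2.2 criterion (Compressed Gas), so the refrigerant cylinder is Class 2.2.
The cargo aircraft limit for Class 2.2 is 4 units.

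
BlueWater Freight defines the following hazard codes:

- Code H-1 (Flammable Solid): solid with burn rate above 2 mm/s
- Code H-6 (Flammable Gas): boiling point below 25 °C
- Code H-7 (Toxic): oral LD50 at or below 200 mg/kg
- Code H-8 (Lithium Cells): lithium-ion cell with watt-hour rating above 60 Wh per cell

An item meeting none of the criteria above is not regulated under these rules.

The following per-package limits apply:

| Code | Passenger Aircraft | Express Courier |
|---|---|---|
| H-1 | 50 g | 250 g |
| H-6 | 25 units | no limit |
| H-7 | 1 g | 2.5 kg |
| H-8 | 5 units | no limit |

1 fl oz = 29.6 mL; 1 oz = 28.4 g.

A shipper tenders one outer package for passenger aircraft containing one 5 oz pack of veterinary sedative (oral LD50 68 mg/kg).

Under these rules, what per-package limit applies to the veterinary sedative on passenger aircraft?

1 g

The veterinary sedative has oral LD50 68 mg/kg, which is ≤ 200 mg/kg, so it is Code H-7 (Toxic).
The passenger aircraft limit for Code H-7 is 1 g.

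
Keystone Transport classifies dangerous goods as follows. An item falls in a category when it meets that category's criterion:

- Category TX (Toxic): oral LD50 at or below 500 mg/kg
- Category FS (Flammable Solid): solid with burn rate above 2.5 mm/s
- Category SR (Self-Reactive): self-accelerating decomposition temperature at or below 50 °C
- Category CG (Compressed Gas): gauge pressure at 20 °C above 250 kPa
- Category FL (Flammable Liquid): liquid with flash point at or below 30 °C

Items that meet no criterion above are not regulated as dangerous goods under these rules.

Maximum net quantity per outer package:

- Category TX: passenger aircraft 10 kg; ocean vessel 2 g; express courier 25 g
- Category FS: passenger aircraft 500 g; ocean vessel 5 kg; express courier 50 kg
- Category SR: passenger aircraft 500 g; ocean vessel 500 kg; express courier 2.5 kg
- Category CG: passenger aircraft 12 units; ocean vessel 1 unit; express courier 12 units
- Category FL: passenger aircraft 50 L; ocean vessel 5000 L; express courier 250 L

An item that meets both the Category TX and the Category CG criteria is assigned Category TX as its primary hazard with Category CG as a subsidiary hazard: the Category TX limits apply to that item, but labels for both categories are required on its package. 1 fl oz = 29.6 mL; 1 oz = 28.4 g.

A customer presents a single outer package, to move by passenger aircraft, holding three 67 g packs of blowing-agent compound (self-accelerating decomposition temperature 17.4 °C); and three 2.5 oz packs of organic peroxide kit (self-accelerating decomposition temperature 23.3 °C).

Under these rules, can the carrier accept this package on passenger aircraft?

Yes

Blowing-agent compound: self-accelerating decomposition temperature 17.4 °C ≤ 50 °C → Category SR (Self-Reactive).
With self-accelerating decomposition temperature 23.3 °C (≤ 50 °C), the organic peroxide kit falls in Category SR.
Total Category SR: (three 67 g packs = 201 g) + (three 2.5 oz packs = 213 g) = 414 g.
414 g ≤ 500 g (passenger aircraft limit, Category SR) — within limit.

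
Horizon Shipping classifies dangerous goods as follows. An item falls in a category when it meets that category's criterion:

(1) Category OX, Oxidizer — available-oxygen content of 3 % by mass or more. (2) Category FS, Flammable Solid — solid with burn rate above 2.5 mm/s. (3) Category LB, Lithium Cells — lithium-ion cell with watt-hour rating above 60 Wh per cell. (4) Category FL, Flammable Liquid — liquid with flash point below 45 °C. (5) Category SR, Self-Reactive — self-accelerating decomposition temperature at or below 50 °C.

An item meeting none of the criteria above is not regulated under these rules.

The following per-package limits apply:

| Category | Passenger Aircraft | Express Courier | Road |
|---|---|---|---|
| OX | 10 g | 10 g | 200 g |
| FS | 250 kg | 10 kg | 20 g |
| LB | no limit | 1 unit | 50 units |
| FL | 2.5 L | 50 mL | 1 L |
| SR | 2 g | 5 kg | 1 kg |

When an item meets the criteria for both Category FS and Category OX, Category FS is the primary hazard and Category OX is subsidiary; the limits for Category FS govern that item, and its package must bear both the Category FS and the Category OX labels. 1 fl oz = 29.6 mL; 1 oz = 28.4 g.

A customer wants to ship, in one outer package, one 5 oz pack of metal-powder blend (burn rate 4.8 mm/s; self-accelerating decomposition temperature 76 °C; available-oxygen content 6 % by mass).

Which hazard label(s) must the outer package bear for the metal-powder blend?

Metal-powder blend: burn rate 4.8 mm/s > 2.5 mm/s → Category FS (Flammable Solid).
The metal-powder blend has available-oxygen content 6 % by mass, which is ≥ 3 % by mass, so it is Category OX (Oxidizer).
By the precedence rule Category FS is primary and Category OX is subsidiary, and that rule requires both labels on the package.

Category FS and OX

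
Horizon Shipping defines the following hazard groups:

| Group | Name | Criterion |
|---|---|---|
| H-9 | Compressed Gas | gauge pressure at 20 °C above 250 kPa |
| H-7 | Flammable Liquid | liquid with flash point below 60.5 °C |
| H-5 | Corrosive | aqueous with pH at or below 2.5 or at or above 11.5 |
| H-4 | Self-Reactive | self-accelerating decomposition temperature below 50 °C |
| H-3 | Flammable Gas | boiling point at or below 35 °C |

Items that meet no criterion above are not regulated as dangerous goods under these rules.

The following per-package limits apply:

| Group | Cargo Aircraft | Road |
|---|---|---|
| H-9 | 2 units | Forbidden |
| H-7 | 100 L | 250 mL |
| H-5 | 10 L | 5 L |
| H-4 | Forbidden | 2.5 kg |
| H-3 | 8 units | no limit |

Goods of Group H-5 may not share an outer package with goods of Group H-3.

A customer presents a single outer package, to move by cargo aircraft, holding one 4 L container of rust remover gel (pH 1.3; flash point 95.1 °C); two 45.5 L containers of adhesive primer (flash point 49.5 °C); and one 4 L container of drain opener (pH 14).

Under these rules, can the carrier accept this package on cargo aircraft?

The rust remover gel has pH 1.3, which is ≤ 2.5, so it is Group H-5 (Corrosive).
Flash point 49.5 °C meets the Group H-7 criterion (Flammable Liquid), so the adhesive primer is Group H-7.
With pH 14 (≥ 11.5), the drain opener falls in Group H-5.
Total Group H-5: 4 L + 4 L = 8 L.
8 L ≤ 10 L (cargo aircraft limit, Group H-5) — within limit.
Group H-7 quantity: two 45.5 L containers = 91 L.
91 L is within the cargo aircraft limit of 100 L for Group H-7.
The segregation rule (Group H-5 with Group H-3) does not apply to Group H-5 with Group H-7.
Every hazard group is within its cargo aircraft limit and no segregation rule is violated.

Yes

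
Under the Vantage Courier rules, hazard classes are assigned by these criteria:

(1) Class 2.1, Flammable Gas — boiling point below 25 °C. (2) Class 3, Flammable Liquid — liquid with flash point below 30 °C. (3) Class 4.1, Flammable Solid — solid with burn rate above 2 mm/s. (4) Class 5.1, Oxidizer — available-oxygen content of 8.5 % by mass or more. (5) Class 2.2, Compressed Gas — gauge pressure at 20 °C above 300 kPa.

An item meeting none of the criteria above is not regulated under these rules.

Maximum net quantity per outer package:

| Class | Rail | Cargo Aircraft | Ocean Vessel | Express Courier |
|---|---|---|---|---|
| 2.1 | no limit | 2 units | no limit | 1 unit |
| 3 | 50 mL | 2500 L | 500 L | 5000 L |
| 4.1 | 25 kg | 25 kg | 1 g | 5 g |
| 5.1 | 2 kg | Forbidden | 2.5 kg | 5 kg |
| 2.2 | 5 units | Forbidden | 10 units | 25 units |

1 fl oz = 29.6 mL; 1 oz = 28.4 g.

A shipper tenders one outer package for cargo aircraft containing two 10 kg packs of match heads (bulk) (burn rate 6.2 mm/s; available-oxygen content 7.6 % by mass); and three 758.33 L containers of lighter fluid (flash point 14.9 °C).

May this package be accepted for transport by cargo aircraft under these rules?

The match heads (bulk) have burn rate 6.2 mm/s, which is > 2 mm/s, so they are Class 4.1 (Flammable Solid).
Flash point 14.9 °C meets the Class 3 criterion (Flammable Liquid), so the lighter fluid is Class 3.
Class 4.1 quantity: two 10 kg packs = 20 kg.
That is within the Class 4.1 cargo aircraft limit of 25 kg.
Class 3 quantity: three 758.33 L containers = 2274.99 L.
2274.99 L ≤ 2500 L (cargo aircraft limit, Class 3) — within limit.
Every hazard class is within its cargo aircraft limit and no segregation rule is violated.

Yes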